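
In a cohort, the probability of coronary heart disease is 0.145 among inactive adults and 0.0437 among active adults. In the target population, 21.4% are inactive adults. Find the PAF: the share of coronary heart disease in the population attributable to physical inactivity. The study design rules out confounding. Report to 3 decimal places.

PAF ≈ 0.332

Let p₁ = 0.145, p₀ = 0.0437.
Overall risk P(Y=1) = π·p₁ + (1−π)·p₀ = 0.214×0.145 + 0.786×0.0437 = 0.065378.
Under exogeneity, PAF = [P(Y=1) − p₀] / P(Y=1).
PAF = (0.065378 − 0.0437) / 0.065378 ≈ 0.3316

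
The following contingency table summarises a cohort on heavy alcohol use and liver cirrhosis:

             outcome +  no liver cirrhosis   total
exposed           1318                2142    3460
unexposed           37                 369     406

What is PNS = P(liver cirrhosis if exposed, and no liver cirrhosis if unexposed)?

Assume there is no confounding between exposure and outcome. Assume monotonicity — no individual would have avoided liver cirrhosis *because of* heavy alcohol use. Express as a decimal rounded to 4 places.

PNS ≈ 0.2898

p₁ = P(outcome | exposed) = 1318/3460 = 0.38092
p₀ = P(outcome | unexposed) = 37/406 = 0.091133
Under exogeneity and monotonicity, PNS = p₁ − p₀.
PNS = 0.38092 − 0.091133 = 0.28979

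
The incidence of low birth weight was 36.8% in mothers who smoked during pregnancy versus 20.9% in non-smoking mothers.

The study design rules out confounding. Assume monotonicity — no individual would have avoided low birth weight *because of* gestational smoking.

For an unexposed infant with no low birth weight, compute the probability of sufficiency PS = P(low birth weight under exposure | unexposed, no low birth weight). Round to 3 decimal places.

p₁ = 0.368, p₀ = 0.209.
Under exogeneity and monotonicity, PS = (p₁ − p₀) / (1 − p₀).
PS = (0.368 − 0.209) / (1 − 0.209) = 0.159 / 0.791 ≈ 0.2010

PS ≈ 0.201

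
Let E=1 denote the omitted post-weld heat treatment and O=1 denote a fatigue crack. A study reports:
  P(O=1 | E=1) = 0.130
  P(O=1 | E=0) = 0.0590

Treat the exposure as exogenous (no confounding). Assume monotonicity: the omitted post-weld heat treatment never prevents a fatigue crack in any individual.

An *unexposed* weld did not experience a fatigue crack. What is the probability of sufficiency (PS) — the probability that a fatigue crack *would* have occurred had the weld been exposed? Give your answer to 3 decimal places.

Let p₁ = 0.13, p₀ = 0.059.
Under exogeneity and monotonicity, PS = (p₁ − p₀) / (1 − p₀).
PS = (0.13 − 0.059) / (1 − 0.059) = 0.071 / 0.941 ≈ 0.0755

PS ≈ 0.075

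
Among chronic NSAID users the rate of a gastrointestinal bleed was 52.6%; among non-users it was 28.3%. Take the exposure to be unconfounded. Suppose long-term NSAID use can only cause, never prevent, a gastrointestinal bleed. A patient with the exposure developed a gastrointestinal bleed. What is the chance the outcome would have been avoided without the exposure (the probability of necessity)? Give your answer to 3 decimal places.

PN ≈ 0.462

p₁ = 0.526, p₀ = 0.283.
Under exogeneity and monotonicity, PN = (p₁ − p₀) / p₁.
PN = (0.526 − 0.283) / 0.526 = 0.243 / 0.526 ≈ 0.4620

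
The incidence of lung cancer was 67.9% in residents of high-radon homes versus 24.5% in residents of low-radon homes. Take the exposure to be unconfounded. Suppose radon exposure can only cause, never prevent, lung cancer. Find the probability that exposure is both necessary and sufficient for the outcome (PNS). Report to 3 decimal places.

p₁ = 0.679, p₀ = 0.245.
Under exogeneity and monotonicity, PNS = p₁ − p₀.
PNS = 0.679 − 0.245 = 0.434

PNS ≈ 0.434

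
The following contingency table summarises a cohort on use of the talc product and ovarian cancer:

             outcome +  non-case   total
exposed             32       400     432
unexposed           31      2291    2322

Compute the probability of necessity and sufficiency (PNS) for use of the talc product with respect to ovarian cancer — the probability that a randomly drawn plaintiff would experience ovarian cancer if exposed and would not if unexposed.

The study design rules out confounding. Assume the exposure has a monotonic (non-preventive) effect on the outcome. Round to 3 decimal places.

p₁ = P(outcome | exposed) = 32/432 = 0.074074
p₀ = P(outcome | unexposed) = 31/2322 = 0.013351
Under exogeneity and monotonicity, PNS = p₁ − p₀.
PNS = 0.074074 − 0.013351 = 0.060724

PNS ≈ 0.061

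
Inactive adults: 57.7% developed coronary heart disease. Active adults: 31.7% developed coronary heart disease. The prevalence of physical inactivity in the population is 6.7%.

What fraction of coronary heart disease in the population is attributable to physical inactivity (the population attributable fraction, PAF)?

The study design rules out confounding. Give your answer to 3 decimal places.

p₁ = 0.577, p₀ = 0.317.
Overall risk P(Y=1) = π·p₁ + (1−π)·p₀ = 0.067×0.577 + 0.933×0.317 = 0.33442.
Under exogeneity, PAF = [P(Y=1) − p₀] / P(Y=1).
PAF = (0.33442 − 0.317) / 0.33442 ≈ 0.0521

PAF ≈ 0.052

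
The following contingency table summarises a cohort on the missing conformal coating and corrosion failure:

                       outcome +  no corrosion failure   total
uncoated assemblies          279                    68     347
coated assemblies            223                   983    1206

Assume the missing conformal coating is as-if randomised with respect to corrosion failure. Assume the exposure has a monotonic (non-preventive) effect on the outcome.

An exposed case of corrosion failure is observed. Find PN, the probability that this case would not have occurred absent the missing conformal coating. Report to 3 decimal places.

PN ≈ 0.770

p₁ = P(outcome | exposed) = 279/347 = 0.80403
p₀ = P(outcome | unexposed) = 223/1206 = 0.18491
Under exogeneity and monotonicity, PN = (p₁ − p₀) / p₁.
PN = (0.80403 − 0.18491) / 0.80403 = 0.61913 / 0.80403 ≈ 0.7700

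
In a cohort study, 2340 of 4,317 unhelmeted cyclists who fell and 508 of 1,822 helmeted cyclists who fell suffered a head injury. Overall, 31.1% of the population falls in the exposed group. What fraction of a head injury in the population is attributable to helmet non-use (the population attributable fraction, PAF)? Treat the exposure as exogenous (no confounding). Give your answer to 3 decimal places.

p₁ = P(outcome | exposed) = 2340/4317 = 0.54204
p₀ = P(outcome | unexposed) = 508/1822 = 0.27881
Overall risk P(Y=1) = π·p₁ + (1−π)·p₀ = 0.311×0.54204 + 0.689×0.27881 = 0.36068.
Under exogeneity, PAF = [P(Y=1) − p₀] / P(Y=1).
PAF = (0.36068 − 0.27881) / 0.36068 ≈ 0.2270

PAF ≈ 0.227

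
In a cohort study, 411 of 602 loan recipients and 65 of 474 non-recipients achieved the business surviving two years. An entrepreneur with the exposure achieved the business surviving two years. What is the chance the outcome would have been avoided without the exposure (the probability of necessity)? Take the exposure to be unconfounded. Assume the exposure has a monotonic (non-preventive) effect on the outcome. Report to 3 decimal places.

p₁ = P(outcome | exposed) = 411/602 = 0.68272
p₀ = P(outcome | unexposed) = 65/474 = 0.13713
Under exogeneity and monotonicity, PN = (p₁ − p₀) / p₁.
PN = (0.68272 − 0.13713) / 0.68272 = 0.54559 / 0.68272 ≈ 0.7991

PN ≈ 0.799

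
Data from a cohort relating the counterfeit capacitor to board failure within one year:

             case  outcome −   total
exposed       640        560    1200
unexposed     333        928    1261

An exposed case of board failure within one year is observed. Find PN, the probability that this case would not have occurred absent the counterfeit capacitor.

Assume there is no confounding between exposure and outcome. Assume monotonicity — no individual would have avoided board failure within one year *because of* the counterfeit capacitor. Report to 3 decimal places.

p₁ = P(outcome | exposed) = 640/1200 = 0.53333
p₀ = P(outcome | unexposed) = 333/1261 = 0.26408
Under exogeneity and monotonicity, PN = (p₁ − p₀) / p₁.
PN = (0.53333 − 0.26408) / 0.53333 = 0.26926 / 0.53333 ≈ 0.5049

PN ≈ 0.505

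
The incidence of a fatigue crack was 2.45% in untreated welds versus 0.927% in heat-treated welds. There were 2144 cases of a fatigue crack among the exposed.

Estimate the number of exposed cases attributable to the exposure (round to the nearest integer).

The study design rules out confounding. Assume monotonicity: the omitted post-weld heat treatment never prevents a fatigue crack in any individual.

about 1333 cases

p₁ = 0.0245, p₀ = 0.00927.
PN = (p₁ − p₀)/p₁ = (0.0245 − 0.00927) / 0.0245 ≈ 0.62163.
Attributable cases ≈ PN × (exposed cases) = 0.62163 × 2144 ≈ 1332.78.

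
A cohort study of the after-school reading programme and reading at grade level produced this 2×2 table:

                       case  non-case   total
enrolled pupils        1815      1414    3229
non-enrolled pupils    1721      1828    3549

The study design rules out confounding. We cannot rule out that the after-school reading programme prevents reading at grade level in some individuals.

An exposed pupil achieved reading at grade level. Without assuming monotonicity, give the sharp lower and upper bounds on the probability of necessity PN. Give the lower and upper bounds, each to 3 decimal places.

p₁ = P(outcome | exposed) = 1815/3229 = 0.56209
p₀ = P(outcome | unexposed) = 1721/3549 = 0.48493
Under exogeneity alone the bounds on PN are max{0,(p₁−p₀)/p₁} ≤ PN ≤ min{1,(1−p₀)/p₁}.
  lower = (p₁ − p₀)/p₁ = 0.077168 / 0.56209 ≈ 0.1373
  upper = min{1, (1 − p₀)/p₁} = 0.51507 / 0.56209 ≈ 0.9164

0.137 ≤ PN ≤ 0.916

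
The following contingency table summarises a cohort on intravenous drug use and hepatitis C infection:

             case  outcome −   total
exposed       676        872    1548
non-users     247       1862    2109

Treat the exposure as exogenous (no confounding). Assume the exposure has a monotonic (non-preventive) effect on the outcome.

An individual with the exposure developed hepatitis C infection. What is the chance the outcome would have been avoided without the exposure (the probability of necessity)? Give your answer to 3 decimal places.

p₁ = P(outcome | exposed) = 676/1548 = 0.43669
p₀ = P(outcome | unexposed) = 247/2109 = 0.11712
Under exogeneity and monotonicity, PN = (p₁ − p₀) / p₁.
PN = (0.43669 − 0.11712) / 0.43669 = 0.31958 / 0.43669 ≈ 0.7318

PN ≈ 0.732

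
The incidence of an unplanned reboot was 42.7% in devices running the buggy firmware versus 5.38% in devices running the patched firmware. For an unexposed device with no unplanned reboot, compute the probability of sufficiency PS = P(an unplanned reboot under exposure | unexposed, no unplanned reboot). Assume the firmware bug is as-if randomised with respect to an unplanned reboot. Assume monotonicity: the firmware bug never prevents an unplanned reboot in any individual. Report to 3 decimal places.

p₁ = 0.427, p₀ = 0.0538.
Under exogeneity and monotonicity, PS = (p₁ − p₀) / (1 − p₀).
PS = (0.427 − 0.0538) / (1 − 0.0538) = 0.3732 / 0.9462 ≈ 0.3944

PS ≈ 0.394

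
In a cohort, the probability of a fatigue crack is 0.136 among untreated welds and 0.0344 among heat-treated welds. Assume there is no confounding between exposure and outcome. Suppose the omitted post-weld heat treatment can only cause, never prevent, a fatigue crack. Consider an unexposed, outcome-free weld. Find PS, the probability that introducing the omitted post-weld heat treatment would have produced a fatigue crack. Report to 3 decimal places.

Let p₁ = 0.136, p₀ = 0.0344.
Under exogeneity and monotonicity, PS = (p₁ − p₀) / (1 − p₀).
PS = (0.136 − 0.0344) / (1 − 0.0344) = 0.1016 / 0.9656 ≈ 0.1052

PS ≈ 0.105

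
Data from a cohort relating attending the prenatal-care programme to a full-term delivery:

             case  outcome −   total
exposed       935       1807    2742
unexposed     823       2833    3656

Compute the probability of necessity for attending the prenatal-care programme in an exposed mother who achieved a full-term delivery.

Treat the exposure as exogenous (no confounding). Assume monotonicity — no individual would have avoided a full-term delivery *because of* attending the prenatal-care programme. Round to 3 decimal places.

PN ≈ 0.340

p₁ = P(outcome | exposed) = 935/2742 = 0.34099
p₀ = P(outcome | unexposed) = 823/3656 = 0.22511
Under exogeneity and monotonicity, PN = (p₁ − p₀)/p₁.
PN = (0.34099 − 0.22511) / 0.34099 ≈ 0.3398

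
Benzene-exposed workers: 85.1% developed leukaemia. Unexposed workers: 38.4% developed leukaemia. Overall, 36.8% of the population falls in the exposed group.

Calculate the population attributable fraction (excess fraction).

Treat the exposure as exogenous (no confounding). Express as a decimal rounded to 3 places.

p₁ = 0.851, p₀ = 0.384.
Overall risk P(Y=1) = π·p₁ + (1−π)·p₀ = 0.368×0.851 + 0.632×0.384 = 0.55586.
Under exogeneity, PAF = [P(Y=1) − p₀] / P(Y=1).
PAF = (0.55586 − 0.384) / 0.55586 ≈ 0.3092

PAF ≈ 0.309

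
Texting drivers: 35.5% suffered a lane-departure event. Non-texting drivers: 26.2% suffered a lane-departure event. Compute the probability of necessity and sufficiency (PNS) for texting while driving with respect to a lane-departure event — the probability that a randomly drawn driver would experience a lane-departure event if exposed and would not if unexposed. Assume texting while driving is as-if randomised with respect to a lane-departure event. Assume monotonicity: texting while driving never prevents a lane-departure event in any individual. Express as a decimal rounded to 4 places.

PNS ≈ 0.0930

p₁ = 0.355, p₀ = 0.262.
Under exogeneity and monotonicity, PNS = p₁ − p₀.
PNS = 0.355 − 0.262 = 0.093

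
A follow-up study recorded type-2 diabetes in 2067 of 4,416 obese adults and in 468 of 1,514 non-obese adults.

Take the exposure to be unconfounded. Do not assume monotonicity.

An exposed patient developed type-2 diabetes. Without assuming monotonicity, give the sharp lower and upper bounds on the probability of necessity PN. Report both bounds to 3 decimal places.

0.340 ≤ PN ≤ 1.000

p₁ = P(outcome | exposed) = 2067/4416 = 0.46807
p₀ = P(outcome | unexposed) = 468/1514 = 0.30911
Under exogeneity alone the bounds on PN are max{0,(p₁−p₀)/p₁} ≤ PN ≤ min{1,(1−p₀)/p₁}.
  lower = (p₁ − p₀)/p₁ = 0.15896 / 0.46807 ≈ 0.3396
  upper = min{1, (1 − p₀)/p₁} = 0.69089 / 0.46807 ≈ 1.4760 → capped at 1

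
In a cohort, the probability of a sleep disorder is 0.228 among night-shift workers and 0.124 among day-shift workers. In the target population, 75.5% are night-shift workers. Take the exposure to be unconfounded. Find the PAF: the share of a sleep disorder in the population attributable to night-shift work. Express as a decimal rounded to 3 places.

PAF ≈ 0.388

Let p₁ = 0.228, p₀ = 0.124.
Overall risk P(Y=1) = π·p₁ + (1−π)·p₀ = 0.755×0.228 + 0.245×0.124 = 0.20252.
Under exogeneity, PAF = [P(Y=1) − p₀] / P(Y=1).
PAF = (0.20252 − 0.124) / 0.20252 ≈ 0.3877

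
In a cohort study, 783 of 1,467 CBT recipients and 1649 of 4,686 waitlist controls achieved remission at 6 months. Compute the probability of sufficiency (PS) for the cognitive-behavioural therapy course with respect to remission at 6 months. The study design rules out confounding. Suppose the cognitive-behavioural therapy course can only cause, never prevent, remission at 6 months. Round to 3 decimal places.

PS ≈ 0.281

p₁ = P(outcome | exposed) = 783/1467 = 0.53374
p₀ = P(outcome | unexposed) = 1649/4686 = 0.3519
Under exogeneity and monotonicity, PS = (p₁ − p₀) / (1 − p₀).
PS = (0.53374 − 0.3519) / (1 − 0.3519) = 0.18184 / 0.6481 ≈ 0.2806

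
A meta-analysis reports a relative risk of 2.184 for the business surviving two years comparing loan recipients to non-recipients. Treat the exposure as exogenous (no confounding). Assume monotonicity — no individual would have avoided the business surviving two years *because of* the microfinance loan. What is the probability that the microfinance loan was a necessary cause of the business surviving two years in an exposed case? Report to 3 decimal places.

PN ≈ 0.542

Under exogeneity and monotonicity, PN = (RR − 1) / RR = 1 − 1/RR.
PN = (2.184 − 1) / 2.184 = 1.184 / 2.184 ≈ 0.5421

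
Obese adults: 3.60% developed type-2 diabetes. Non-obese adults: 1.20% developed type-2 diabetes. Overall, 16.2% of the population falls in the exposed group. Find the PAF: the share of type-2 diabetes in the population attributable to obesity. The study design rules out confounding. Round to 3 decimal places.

p₁ = 0.036, p₀ = 0.012.
Overall risk P(Y=1) = π·p₁ + (1−π)·p₀ = 0.162×0.036 + 0.838×0.012 = 0.015888.
Under exogeneity, PAF = [P(Y=1) − p₀] / P(Y=1).
PAF = (0.015888 − 0.012) / 0.015888 ≈ 0.2447

PAF ≈ 0.245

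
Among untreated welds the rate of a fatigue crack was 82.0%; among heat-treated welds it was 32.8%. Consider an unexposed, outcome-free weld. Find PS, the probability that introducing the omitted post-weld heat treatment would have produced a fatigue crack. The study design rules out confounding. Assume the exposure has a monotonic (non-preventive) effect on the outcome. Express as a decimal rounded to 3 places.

p₁ = 0.82, p₀ = 0.328.
Under exogeneity and monotonicity, PS = (p₁ − p₀) / (1 − p₀).
PS = (0.82 − 0.328) / (1 − 0.328) = 0.492 / 0.672 ≈ 0.7321

PS ≈ 0.732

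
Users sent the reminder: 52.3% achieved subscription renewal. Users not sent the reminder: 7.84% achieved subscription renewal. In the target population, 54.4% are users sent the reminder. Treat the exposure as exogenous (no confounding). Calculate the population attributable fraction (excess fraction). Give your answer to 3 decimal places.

p₁ = 0.523, p₀ = 0.0784.
Overall risk P(Y=1) = π·p₁ + (1−π)·p₀ = 0.544×0.523 + 0.456×0.0784 = 0.32026.
Under exogeneity, PAF = [P(Y=1) − p₀] / P(Y=1).
PAF = (0.32026 − 0.0784) / 0.32026 ≈ 0.7552

PAF ≈ 0.755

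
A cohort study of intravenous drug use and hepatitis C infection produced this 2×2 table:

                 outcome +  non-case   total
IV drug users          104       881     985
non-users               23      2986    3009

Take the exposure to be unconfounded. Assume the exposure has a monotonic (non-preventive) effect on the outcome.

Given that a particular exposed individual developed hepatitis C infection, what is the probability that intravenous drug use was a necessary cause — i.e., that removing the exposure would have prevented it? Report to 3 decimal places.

PN ≈ 0.928

p₁ = P(outcome | exposed) = 104/985 = 0.10558
p₀ = P(outcome | unexposed) = 23/3009 = 0.0076437
Under exogeneity and monotonicity, PN = (p₁ − p₀)/p₁.
PN = (0.10558 − 0.0076437) / 0.10558 ≈ 0.9276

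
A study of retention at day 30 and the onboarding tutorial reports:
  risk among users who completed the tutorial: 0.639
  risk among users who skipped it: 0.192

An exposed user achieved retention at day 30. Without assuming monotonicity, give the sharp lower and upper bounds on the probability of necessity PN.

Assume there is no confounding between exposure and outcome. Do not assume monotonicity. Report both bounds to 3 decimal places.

Let p₁ = 0.639, p₀ = 0.192.
Under exogeneity alone the bounds on PN are max{0,(p₁−p₀)/p₁} ≤ PN ≤ min{1,(1−p₀)/p₁}.
  lower = (p₁ − p₀)/p₁ = 0.447 / 0.639 ≈ 0.6995
  upper = min{1, (1 − p₀)/p₁} = 0.808 / 0.639 ≈ 1.2645 → capped at 1

0.700 ≤ PN ≤ 1.000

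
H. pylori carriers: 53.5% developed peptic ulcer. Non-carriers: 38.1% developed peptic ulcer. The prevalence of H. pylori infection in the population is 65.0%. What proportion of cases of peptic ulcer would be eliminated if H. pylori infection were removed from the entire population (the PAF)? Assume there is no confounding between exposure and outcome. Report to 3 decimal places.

p₁ = 0.535, p₀ = 0.381.
Overall risk P(Y=1) = π·p₁ + (1−π)·p₀ = 0.65×0.535 + 0.35×0.381 = 0.4811.
Under exogeneity, PAF = [P(Y=1) − p₀] / P(Y=1).
PAF = (0.4811 − 0.381) / 0.4811 ≈ 0.2081

PAF ≈ 0.208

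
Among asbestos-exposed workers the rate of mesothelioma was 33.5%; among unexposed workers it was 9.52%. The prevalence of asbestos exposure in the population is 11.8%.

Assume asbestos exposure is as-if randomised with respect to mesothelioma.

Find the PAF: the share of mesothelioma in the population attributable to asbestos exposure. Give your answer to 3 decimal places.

p₁ = 0.335, p₀ = 0.0952.
Overall risk P(Y=1) = π·p₁ + (1−π)·p₀ = 0.118×0.335 + 0.882×0.0952 = 0.1235.
Under exogeneity, PAF = [P(Y=1) − p₀] / P(Y=1).
PAF = (0.1235 − 0.0952) / 0.1235 ≈ 0.2291

PAF ≈ 0.229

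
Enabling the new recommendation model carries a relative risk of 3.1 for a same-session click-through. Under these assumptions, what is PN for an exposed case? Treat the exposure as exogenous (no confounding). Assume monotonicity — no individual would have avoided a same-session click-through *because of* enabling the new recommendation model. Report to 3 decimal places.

Under exogeneity and monotonicity, PN = (RR − 1) / RR = 1 − 1/RR.
PN = (3.1 − 1) / 3.1 = 2.1 / 3.1 ≈ 0.6774

PN ≈ 0.677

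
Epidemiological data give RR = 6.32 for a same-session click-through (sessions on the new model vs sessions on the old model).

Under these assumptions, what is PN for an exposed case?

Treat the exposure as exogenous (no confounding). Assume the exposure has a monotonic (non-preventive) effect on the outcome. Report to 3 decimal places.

Under exogeneity and monotonicity, PN = (RR − 1) / RR = 1 − 1/RR.
PN = (6.32 − 1) / 6.32 = 5.32 / 6.32 ≈ 0.8418

PN ≈ 0.842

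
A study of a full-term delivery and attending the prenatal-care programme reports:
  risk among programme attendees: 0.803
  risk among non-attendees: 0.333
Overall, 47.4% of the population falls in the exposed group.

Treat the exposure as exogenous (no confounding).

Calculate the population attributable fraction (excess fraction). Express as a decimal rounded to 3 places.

Let p₁ = 0.803, p₀ = 0.333.
Overall risk P(Y=1) = π·p₁ + (1−π)·p₀ = 0.474×0.803 + 0.526×0.333 = 0.55578.
Under exogeneity, PAF = [P(Y=1) − p₀] / P(Y=1).
PAF = (0.55578 − 0.333) / 0.55578 ≈ 0.4008

PAF ≈ 0.401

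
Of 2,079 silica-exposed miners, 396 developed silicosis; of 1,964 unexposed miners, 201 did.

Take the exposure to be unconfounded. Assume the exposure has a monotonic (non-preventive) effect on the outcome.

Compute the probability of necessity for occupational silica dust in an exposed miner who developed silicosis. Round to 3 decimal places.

PN ≈ 0.463

p₁ = P(outcome | exposed) = 396/2079 = 0.19048
p₀ = P(outcome | unexposed) = 201/1964 = 0.10234
Under exogeneity and monotonicity, PN = (p₁ − p₀) / p₁.
PN = (0.19048 − 0.10234) / 0.19048 = 0.088134 / 0.19048 ≈ 0.4627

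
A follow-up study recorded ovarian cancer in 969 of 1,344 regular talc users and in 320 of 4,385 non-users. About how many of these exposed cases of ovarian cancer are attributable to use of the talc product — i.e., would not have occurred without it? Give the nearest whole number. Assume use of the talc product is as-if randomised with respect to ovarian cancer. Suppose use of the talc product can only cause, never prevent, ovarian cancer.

about 871 cases

p₁ = P(outcome | exposed) = 969/1344 = 0.72098
p₀ = P(outcome | unexposed) = 320/4385 = 0.072976
PN = (p₁ − p₀)/p₁ = (0.72098 − 0.072976) / 0.72098 ≈ 0.89878.
Attributable cases ≈ PN × (exposed cases) = 0.89878 × 969 ≈ 870.92.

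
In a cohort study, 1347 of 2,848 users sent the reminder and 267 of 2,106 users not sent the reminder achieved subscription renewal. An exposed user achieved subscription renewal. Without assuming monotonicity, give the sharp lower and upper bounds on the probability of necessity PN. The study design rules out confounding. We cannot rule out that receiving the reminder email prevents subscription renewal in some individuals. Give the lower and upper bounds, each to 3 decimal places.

p₁ = P(outcome | exposed) = 1347/2848 = 0.47296
p₀ = P(outcome | unexposed) = 267/2106 = 0.12678
Under exogeneity alone the bounds on PN are max{0,(p₁−p₀)/p₁} ≤ PN ≤ min{1,(1−p₀)/p₁}.
  lower = (p₁ − p₀)/p₁ = 0.34618 / 0.47296 ≈ 0.7319
  upper = min{1, (1 − p₀)/p₁} = 0.87322 / 0.47296 ≈ 1.8463 → capped at 1

0.732 ≤ PN ≤ 1.000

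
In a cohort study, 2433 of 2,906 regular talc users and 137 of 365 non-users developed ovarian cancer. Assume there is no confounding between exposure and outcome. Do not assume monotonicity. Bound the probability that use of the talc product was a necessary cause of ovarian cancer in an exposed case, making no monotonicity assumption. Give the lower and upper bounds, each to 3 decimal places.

0.552 ≤ PN ≤ 0.746

p₁ = P(outcome | exposed) = 2433/2906 = 0.83723
p₀ = P(outcome | unexposed) = 137/365 = 0.37534
Under exogeneity alone the bounds on PN are max{0,(p₁−p₀)/p₁} ≤ PN ≤ min{1,(1−p₀)/p₁}.
  lower = (p₁ − p₀)/p₁ = 0.46189 / 0.83723 ≈ 0.5517
  upper = min{1, (1 − p₀)/p₁} = 0.62466 / 0.83723 ≈ 0.7461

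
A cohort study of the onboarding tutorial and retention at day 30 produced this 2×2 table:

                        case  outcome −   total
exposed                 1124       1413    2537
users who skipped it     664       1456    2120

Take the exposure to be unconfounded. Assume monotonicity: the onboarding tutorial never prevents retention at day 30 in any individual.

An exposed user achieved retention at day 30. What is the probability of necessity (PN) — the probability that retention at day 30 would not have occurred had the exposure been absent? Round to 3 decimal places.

PN ≈ 0.293

p₁ = P(outcome | exposed) = 1124/2537 = 0.44304
p₀ = P(outcome | unexposed) = 664/2120 = 0.31321
Under exogeneity and monotonicity, PN = (p₁ − p₀) / p₁.
PN = (0.44304 − 0.31321) / 0.44304 = 0.12984 / 0.44304 ≈ 0.2931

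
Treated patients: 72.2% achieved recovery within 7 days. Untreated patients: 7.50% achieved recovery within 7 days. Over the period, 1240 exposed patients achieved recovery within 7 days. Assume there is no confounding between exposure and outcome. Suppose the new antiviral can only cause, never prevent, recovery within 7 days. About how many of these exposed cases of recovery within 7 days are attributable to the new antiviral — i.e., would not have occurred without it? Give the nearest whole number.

p₁ = 0.722, p₀ = 0.075.
PN = (p₁ − p₀)/p₁ = (0.722 − 0.075) / 0.722 ≈ 0.89612.
Attributable cases ≈ PN × (exposed cases) = 0.89612 × 1240 ≈ 1111.19.

about 1111 cases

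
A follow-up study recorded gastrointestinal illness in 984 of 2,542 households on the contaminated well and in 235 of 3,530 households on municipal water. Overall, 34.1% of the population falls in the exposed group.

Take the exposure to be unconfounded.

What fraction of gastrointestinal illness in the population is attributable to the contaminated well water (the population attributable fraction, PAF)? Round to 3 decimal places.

PAF ≈ 0.621

p₁ = P(outcome | exposed) = 984/2542 = 0.3871
p₀ = P(outcome | unexposed) = 235/3530 = 0.066572
Overall risk P(Y=1) = π·p₁ + (1−π)·p₀ = 0.341×0.3871 + 0.659×0.066572 = 0.17587.
Under exogeneity, PAF = [P(Y=1) − p₀] / P(Y=1).
PAF = (0.17587 − 0.066572) / 0.17587 ≈ 0.6215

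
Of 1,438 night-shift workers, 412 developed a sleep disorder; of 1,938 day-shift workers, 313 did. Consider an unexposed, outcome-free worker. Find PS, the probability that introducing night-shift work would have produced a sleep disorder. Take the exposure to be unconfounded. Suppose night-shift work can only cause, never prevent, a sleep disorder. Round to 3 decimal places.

p₁ = P(outcome | exposed) = 412/1438 = 0.28651
p₀ = P(outcome | unexposed) = 313/1938 = 0.16151
Under exogeneity and monotonicity, PS = (p₁ − p₀) / (1 − p₀).
PS = (0.28651 − 0.16151) / (1 − 0.16151) = 0.125 / 0.83849 ≈ 0.1491

PS ≈ 0.149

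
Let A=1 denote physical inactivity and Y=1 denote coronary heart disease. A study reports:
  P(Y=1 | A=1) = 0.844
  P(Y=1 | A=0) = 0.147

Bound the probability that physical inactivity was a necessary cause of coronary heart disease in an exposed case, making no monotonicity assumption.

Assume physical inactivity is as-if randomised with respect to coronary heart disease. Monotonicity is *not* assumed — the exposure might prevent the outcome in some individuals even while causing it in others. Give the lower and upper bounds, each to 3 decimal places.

0.826 ≤ PN ≤ 1.000

Let p₁ = 0.844, p₀ = 0.147.
Under exogeneity alone the bounds on PN are max{0,(p₁−p₀)/p₁} ≤ PN ≤ min{1,(1−p₀)/p₁}.
  lower = (p₁ − p₀)/p₁ = 0.697 / 0.844 ≈ 0.8258
  upper = min{1, (1 − p₀)/p₁} = 0.853 / 0.844 ≈ 1.0107 → capped at 1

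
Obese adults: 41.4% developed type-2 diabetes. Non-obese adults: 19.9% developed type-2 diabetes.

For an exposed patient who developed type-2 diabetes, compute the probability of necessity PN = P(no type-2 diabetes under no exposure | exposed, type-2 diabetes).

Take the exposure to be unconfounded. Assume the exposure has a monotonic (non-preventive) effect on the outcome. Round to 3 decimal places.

p₁ = 0.414, p₀ = 0.199.
Under exogeneity and monotonicity, PN = (p₁ − p₀) / p₁.
PN = (0.414 − 0.199) / 0.414 = 0.215 / 0.414 ≈ 0.5193

PN ≈ 0.519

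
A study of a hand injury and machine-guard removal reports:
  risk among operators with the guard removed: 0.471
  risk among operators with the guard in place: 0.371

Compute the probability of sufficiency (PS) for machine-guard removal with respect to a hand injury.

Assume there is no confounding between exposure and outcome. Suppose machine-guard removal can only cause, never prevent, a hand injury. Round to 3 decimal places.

Let p₁ = 0.471, p₀ = 0.371.
Under exogeneity and monotonicity, PS = (p₁ − p₀) / (1 − p₀).
PS = (0.471 − 0.371) / (1 − 0.371) = 0.1 / 0.629 ≈ 0.1590

PS ≈ 0.159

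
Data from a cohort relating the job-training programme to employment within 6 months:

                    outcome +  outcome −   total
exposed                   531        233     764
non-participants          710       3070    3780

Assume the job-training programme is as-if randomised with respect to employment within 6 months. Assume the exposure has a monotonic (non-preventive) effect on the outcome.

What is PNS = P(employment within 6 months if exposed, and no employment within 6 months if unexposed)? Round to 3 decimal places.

p₁ = P(outcome | exposed) = 531/764 = 0.69503
p₀ = P(outcome | unexposed) = 710/3780 = 0.18783
Under exogeneity and monotonicity, PNS = p₁ − p₀.
PNS = 0.69503 − 0.18783 = 0.5072

PNS ≈ 0.507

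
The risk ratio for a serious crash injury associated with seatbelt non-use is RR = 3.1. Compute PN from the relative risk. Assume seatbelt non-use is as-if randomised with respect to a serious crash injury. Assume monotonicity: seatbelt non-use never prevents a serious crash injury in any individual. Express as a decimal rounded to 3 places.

Under exogeneity and monotonicity, PN = (RR − 1) / RR = 1 − 1/RR.
PN = (3.1 − 1) / 3.1 = 2.1 / 3.1 ≈ 0.6774

PN ≈ 0.677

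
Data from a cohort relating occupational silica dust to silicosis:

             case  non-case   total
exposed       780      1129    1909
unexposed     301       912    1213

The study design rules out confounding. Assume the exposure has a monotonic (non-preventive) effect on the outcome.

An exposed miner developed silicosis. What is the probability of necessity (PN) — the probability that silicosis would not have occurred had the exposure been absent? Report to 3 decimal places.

PN ≈ 0.393

p₁ = P(outcome | exposed) = 780/1909 = 0.40859
p₀ = P(outcome | unexposed) = 301/1213 = 0.24815
Under exogeneity and monotonicity, PN = (p₁ − p₀)/p₁.
PN = (0.40859 − 0.24815) / 0.40859 ≈ 0.3927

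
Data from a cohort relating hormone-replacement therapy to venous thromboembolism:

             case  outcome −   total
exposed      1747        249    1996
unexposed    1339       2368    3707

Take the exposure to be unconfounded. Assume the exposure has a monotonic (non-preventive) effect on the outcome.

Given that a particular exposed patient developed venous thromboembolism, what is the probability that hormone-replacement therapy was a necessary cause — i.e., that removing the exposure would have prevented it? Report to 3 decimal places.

p₁ = P(outcome | exposed) = 1747/1996 = 0.87525
p₀ = P(outcome | unexposed) = 1339/3707 = 0.36121
Under exogeneity and monotonicity, PN = (p₁ − p₀) / p₁.
PN = (0.87525 − 0.36121) / 0.87525 = 0.51404 / 0.87525 ≈ 0.5873

PN ≈ 0.587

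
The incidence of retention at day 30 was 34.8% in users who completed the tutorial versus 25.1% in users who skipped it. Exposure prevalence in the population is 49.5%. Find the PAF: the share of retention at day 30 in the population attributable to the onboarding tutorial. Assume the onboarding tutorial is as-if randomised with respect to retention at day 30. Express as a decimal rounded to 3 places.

PAF ≈ 0.161

p₁ = 0.348, p₀ = 0.251.
Overall risk P(Y=1) = π·p₁ + (1−π)·p₀ = 0.495×0.348 + 0.505×0.251 = 0.29902.
Under exogeneity, PAF = [P(Y=1) − p₀] / P(Y=1).
PAF = (0.29902 − 0.251) / 0.29902 ≈ 0.1606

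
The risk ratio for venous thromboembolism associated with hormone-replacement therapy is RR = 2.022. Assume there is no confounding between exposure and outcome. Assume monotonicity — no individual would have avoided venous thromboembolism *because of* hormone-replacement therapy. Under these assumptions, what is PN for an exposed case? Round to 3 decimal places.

Under exogeneity and monotonicity, PN = (RR − 1) / RR = 1 − 1/RR.
PN = (2.022 − 1) / 2.022 = 1.022 / 2.022 ≈ 0.5054

PN ≈ 0.505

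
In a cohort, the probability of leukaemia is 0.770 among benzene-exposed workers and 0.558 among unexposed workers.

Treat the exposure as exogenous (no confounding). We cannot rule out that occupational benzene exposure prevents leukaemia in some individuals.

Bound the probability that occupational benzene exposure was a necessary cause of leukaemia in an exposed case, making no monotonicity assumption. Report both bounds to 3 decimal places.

0.275 ≤ PN ≤ 0.574

Let p₁ = 0.77, p₀ = 0.558.
Under exogeneity alone the bounds on PN are max{0,(p₁−p₀)/p₁} ≤ PN ≤ min{1,(1−p₀)/p₁}.
  lower = (p₁ − p₀)/p₁ = 0.212 / 0.77 ≈ 0.2753
  upper = min{1, (1 − p₀)/p₁} = 0.442 / 0.77 ≈ 0.5740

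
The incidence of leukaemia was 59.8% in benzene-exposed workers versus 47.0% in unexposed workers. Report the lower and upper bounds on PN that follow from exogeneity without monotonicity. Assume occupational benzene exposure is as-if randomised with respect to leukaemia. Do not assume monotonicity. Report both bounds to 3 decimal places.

0.214 ≤ PN ≤ 0.886

p₁ = 0.598, p₀ = 0.47.
Under exogeneity alone the bounds on PN are max{0,(p₁−p₀)/p₁} ≤ PN ≤ min{1,(1−p₀)/p₁}.
  lower = (p₁ − p₀)/p₁ = 0.128 / 0.598 ≈ 0.2140
  upper = min{1, (1 − p₀)/p₁} = 0.53 / 0.598 ≈ 0.8863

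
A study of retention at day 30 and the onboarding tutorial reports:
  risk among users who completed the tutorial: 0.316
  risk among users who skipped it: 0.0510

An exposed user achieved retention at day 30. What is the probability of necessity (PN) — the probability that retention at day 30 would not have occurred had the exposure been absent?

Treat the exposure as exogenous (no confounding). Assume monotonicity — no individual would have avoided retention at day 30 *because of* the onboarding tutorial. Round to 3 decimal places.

Let p₁ = 0.316, p₀ = 0.051.
Under exogeneity and monotonicity, PN = (p₁ − p₀) / p₁.
PN = (0.316 − 0.051) / 0.316 = 0.265 / 0.316 ≈ 0.8386

PN ≈ 0.839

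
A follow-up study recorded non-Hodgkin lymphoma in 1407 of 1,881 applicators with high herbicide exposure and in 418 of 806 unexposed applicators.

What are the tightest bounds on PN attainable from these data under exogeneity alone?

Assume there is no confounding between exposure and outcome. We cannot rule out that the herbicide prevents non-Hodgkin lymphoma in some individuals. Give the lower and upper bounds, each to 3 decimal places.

p₁ = P(outcome | exposed) = 1407/1881 = 0.74801
p₀ = P(outcome | unexposed) = 418/806 = 0.51861
Under exogeneity alone the bounds on PN are max{0,(p₁−p₀)/p₁} ≤ PN ≤ min{1,(1−p₀)/p₁}.
  lower = (p₁ − p₀)/p₁ = 0.2294 / 0.74801 ≈ 0.3067
  upper = min{1, (1 − p₀)/p₁} = 0.48139 / 0.74801 ≈ 0.6436

0.307 ≤ PN ≤ 0.644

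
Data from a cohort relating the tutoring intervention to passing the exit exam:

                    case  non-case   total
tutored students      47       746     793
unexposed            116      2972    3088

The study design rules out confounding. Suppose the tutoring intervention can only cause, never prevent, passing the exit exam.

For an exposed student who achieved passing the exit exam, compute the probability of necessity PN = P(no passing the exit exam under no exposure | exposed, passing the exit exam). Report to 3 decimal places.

p₁ = P(outcome | exposed) = 47/793 = 0.059269
p₀ = P(outcome | unexposed) = 116/3088 = 0.037565
Under exogeneity and monotonicity, PN = (p₁ − p₀)/p₁.
PN = (0.059269 − 0.037565) / 0.059269 ≈ 0.3662

PN ≈ 0.366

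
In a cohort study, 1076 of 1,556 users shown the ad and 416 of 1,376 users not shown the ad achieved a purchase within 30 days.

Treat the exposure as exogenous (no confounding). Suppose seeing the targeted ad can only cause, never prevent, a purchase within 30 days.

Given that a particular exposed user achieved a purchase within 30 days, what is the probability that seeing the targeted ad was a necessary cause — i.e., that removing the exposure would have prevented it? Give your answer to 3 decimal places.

PN ≈ 0.563

p₁ = P(outcome | exposed) = 1076/1556 = 0.69152
p₀ = P(outcome | unexposed) = 416/1376 = 0.30233
Under exogeneity and monotonicity, PN = (p₁ − p₀) / p₁.
PN = (0.69152 − 0.30233) / 0.69152 = 0.38919 / 0.69152 ≈ 0.5628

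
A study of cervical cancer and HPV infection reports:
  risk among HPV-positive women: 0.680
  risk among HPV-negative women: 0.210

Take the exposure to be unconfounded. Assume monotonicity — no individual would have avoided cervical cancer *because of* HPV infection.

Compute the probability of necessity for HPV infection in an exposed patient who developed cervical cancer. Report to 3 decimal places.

PN ≈ 0.691

Let p₁ = 0.68, p₀ = 0.21.
Under exogeneity and monotonicity, PN = (p₁ − p₀) / p₁.
PN = (0.68 − 0.21) / 0.68 = 0.47 / 0.68 ≈ 0.6912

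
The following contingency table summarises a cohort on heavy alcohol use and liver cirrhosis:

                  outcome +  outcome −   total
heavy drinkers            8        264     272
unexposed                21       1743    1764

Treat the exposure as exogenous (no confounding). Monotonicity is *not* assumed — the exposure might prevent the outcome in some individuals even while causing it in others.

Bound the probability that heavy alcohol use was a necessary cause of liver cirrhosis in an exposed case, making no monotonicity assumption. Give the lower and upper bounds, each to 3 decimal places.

0.595 ≤ PN ≤ 1.000

p₁ = P(outcome | exposed) = 8/272 = 0.029412
p₀ = P(outcome | unexposed) = 21/1764 = 0.011905
Under exogeneity alone the bounds on PN are max{0,(p₁−p₀)/p₁} ≤ PN ≤ min{1,(1−p₀)/p₁}.
  lower = (p₁ − p₀)/p₁ = 0.017507 / 0.029412 ≈ 0.5952
  upper = min{1, (1 − p₀)/p₁} = 0.9881 / 0.029412 ≈ 33.5952 → capped at 1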